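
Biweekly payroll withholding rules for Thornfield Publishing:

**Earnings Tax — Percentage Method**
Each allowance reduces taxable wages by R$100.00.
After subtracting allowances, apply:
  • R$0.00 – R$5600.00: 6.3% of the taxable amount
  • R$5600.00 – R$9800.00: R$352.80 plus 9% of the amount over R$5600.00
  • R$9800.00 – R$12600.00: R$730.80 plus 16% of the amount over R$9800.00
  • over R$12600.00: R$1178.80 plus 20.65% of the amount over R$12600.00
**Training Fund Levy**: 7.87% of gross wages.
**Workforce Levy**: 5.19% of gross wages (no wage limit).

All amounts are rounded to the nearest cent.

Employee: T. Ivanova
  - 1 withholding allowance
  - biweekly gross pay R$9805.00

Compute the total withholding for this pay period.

Earnings Tax: taxable = R$9805.00 − 1×R$100.00 = R$9705.00
  R$352.80 + 9% × (R$9705.00 − R$5600.00) = R$352.80 + 9% × R$4105.00 = R$722.25
Training Fund Levy: 7.87% × R$9805.00 = R$771.65
Workforce Levy: 5.19% × R$9805.00 = R$508.88
Total: R$722.25 + R$771.65 + R$508.88 = R$2002.78

R$2002.78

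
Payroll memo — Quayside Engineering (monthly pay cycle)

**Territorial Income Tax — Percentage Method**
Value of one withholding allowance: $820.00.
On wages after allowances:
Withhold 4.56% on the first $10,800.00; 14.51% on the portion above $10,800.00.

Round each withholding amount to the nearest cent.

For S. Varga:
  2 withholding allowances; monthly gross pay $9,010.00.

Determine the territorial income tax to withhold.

Territorial Income Tax: taxable = $9,010.00 − 2×$820.00 = $7,370.00
  4.56% × $7,370.00 = $336.07

$336.07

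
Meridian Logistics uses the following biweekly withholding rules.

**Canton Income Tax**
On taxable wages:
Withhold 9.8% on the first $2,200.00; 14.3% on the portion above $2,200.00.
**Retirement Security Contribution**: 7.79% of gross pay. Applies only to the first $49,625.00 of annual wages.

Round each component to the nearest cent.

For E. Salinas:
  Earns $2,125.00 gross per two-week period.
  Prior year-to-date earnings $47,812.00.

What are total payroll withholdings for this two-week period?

$349.48

Canton Income Tax: taxable = $2,125.00
  9.8% × $2,125.00 = $208.25
Retirement Security Contribution: cap $49,625.00 − YTD $47,812.00 = $1,813.00 subject; 7.79% × $1,813.00 = $141.23
Total: $208.25 + $141.23 = $349.48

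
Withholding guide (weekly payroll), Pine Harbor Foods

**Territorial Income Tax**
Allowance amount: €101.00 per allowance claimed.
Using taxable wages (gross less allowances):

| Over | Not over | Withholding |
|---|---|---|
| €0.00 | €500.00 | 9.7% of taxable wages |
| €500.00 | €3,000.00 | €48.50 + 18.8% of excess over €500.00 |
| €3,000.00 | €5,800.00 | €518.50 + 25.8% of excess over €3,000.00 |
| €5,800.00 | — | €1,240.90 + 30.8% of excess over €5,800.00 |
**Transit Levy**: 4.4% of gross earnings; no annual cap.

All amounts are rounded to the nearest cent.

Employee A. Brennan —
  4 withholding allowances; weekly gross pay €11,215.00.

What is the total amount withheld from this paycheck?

€3,277.75

Territorial Income Tax: taxable = €11,215.00 − 4×€101.00 = €10,811.00
  €1,240.90 + 30.8% × (€10,811.00 − €5,800.00) = €1,240.90 + 30.8% × €5,011.00 = €2,784.29
Transit Levy: 4.4% × €11,215.00 = €493.46
Total: €2,784.29 + €493.46 = €3,277.75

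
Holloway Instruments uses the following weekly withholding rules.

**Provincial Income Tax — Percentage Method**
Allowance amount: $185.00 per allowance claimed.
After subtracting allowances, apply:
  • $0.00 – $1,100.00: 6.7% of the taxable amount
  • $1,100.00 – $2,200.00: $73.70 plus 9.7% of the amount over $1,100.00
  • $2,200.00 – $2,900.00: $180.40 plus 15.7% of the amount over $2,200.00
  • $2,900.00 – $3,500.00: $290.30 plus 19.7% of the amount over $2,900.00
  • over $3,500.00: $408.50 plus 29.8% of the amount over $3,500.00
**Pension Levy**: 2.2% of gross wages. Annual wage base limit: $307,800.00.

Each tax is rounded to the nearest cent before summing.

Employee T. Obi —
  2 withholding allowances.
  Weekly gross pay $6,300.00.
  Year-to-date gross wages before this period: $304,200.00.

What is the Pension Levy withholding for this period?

Pension Levy: cap $307,800.00 − YTD $304,200.00 = $3,600.00 subject; 2.2% × $3,600.00 = $79.20

$79.20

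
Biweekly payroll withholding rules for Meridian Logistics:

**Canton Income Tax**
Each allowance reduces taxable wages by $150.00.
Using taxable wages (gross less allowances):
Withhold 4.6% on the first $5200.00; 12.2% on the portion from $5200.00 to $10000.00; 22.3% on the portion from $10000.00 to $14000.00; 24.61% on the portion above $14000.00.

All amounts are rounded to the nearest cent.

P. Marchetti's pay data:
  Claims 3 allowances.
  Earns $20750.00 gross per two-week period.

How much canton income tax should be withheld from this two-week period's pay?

$3267.23

Canton Income Tax: taxable = $20750.00 − 3×$150.00 = $20300.00
  $1716.80 + 24.61% × ($20300.00 − $14000.00) = $1716.80 + 24.61% × $6300.00 = $3267.23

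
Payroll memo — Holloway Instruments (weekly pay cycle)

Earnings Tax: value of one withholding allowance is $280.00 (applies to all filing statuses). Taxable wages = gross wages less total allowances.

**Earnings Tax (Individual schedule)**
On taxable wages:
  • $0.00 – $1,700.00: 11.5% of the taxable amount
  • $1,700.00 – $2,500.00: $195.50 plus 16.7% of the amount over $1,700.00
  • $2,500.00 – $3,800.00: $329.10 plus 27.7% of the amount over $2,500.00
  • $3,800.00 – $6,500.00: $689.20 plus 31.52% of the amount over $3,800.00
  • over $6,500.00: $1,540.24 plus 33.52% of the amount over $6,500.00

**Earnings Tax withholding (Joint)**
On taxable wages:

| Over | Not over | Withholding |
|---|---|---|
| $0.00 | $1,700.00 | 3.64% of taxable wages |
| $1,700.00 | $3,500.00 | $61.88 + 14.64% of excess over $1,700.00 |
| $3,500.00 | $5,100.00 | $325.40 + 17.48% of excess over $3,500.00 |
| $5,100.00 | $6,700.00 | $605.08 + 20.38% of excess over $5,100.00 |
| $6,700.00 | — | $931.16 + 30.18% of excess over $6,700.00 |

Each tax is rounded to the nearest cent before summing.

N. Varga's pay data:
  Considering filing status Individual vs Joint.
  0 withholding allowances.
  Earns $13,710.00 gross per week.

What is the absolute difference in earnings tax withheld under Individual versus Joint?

$910.25

Earnings Tax (Individual): taxable = $13,710.00
  $1,540.24 + 33.52% × ($13,710.00 − $6,500.00) = $1,540.24 + 33.52% × $7,210.00 = $3,957.03
Earnings Tax (Joint): taxable = $13,710.00
  $931.16 + 30.18% × ($13,710.00 − $6,700.00) = $931.16 + 30.18% × $7,010.00 = $3,046.78
Difference: |$3,957.03 − $3,046.78| = $910.25 (higher under Individual)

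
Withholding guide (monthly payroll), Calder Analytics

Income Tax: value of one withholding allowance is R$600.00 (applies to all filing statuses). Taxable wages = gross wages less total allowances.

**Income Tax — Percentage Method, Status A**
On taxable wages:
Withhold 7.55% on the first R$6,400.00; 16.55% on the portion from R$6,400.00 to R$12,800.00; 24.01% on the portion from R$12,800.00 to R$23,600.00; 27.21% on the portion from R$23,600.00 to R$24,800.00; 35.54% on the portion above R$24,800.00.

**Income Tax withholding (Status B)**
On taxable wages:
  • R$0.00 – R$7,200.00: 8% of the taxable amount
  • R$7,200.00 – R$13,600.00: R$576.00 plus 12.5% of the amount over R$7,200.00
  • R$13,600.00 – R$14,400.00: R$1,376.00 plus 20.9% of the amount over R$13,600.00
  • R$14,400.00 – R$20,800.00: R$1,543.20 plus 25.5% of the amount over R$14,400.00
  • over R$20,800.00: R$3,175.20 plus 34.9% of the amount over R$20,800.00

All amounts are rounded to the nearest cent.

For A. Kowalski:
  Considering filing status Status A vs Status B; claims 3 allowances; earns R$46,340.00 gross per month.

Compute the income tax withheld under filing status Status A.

Income Tax (Status A): taxable = R$46,340.00 − 3×R$600.00 = R$44,540.00
  R$4,462.00 + 35.54% × (R$44,540.00 − R$24,800.00) = R$4,462.00 + 35.54% × R$19,740.00 = R$11,477.60

R$11,477.60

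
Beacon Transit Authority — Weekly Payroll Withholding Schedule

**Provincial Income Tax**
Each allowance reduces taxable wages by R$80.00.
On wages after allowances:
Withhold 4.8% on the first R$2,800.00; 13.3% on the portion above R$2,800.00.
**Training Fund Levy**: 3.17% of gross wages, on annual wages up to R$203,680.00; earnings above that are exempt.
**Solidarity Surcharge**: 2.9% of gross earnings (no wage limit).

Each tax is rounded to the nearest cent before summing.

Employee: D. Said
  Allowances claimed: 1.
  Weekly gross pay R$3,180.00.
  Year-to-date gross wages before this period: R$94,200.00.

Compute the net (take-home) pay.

R$2,812.67

Provincial Income Tax: taxable = R$3,180.00 − 1×R$80.00 = R$3,100.00
  R$134.40 + 13.3% × (R$3,100.00 − R$2,800.00) = R$134.40 + 13.3% × R$300.00 = R$174.30
Training Fund Levy: 3.17% × R$3,180.00 = R$100.81
Solidarity Surcharge: 2.9% × R$3,180.00 = R$92.22
Total withheld: R$174.30 + R$100.81 + R$92.22 = R$367.33
Net pay: R$3,180.00 − R$367.33 = R$2,812.67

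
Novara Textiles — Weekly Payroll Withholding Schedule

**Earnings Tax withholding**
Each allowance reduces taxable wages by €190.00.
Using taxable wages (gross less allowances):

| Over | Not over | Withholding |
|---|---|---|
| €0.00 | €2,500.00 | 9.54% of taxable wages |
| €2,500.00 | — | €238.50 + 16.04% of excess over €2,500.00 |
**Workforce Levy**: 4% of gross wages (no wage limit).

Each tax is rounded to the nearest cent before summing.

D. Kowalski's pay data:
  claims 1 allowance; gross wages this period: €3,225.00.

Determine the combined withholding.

Earnings Tax: taxable = €3,225.00 − 1×€190.00 = €3,035.00
  €238.50 + 16.04% × (€3,035.00 − €2,500.00) = €238.50 + 16.04% × €535.00 = €324.31
Workforce Levy: 4% × €3,225.00 = €129.00
Total: €324.31 + €129.00 = €453.31

€453.31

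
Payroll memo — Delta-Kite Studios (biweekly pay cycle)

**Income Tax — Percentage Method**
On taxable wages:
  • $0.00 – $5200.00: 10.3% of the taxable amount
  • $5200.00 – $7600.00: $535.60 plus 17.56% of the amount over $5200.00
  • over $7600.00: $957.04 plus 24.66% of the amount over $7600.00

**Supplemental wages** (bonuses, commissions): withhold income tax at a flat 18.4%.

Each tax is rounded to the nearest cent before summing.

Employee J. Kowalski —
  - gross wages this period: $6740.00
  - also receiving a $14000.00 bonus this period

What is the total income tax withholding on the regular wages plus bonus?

$3382.02

Income Tax: taxable = $6740.00
  $535.60 + 17.56% × ($6740.00 − $5200.00) = $535.60 + 17.56% × $1540.00 = $806.02
Supplemental (18.4% flat on bonus): 18.4% × $14000.00 = $2576.00
Total income tax: $806.02 + $2576.00 = $3382.02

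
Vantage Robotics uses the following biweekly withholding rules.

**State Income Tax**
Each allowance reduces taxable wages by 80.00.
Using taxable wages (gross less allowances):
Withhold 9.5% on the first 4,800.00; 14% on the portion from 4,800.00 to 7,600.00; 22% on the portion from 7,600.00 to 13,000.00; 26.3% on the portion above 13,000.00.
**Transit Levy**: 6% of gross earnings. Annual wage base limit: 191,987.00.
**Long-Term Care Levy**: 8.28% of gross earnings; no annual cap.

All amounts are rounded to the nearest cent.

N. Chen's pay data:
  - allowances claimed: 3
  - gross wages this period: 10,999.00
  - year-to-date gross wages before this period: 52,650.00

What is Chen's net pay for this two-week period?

7,885.36

State Income Tax: taxable = 10,999.00 − 3×80.00 = 10,759.00
  848.00 + 22% × (10,759.00 − 7,600.00) = 848.00 + 22% × 3,159.00 = 1,542.98
Transit Levy: 6% × 10,999.00 = 659.94
Long-Term Care Levy: 8.28% × 10,999.00 = 910.72
Total withheld: 1,542.98 + 659.94 + 910.72 = 3,113.64
Net pay: 10,999.00 − 3,113.64 = 7,885.36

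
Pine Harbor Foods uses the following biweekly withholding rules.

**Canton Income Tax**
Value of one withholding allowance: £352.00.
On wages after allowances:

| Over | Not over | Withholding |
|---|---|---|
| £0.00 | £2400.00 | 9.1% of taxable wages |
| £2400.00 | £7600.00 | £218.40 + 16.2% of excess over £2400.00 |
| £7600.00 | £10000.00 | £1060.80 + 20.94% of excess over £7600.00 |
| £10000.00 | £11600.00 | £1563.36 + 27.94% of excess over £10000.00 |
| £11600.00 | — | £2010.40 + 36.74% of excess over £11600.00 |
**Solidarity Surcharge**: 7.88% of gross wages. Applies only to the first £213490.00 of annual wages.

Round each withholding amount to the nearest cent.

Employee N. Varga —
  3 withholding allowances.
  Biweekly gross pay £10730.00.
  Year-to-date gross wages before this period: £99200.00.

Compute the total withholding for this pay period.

£2340.62

Canton Income Tax: taxable = £10730.00 − 3×£352.00 = £9674.00
  £1060.80 + 20.94% × (£9674.00 − £7600.00) = £1060.80 + 20.94% × £2074.00 = £1495.10
Solidarity Surcharge: 7.88% × £10730.00 = £845.52
Total: £1495.10 + £845.52 = £2340.62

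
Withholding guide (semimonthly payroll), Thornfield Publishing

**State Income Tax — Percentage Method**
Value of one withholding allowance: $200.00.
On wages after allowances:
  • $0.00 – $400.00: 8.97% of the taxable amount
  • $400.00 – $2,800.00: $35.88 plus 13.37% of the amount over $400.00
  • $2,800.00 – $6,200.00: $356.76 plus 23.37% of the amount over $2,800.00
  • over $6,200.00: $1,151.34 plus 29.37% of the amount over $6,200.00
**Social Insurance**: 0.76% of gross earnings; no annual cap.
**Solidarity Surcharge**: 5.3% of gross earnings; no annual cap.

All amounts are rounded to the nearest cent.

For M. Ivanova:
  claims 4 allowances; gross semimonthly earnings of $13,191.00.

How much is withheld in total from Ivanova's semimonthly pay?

$3,769.01

State Income Tax: taxable = $13,191.00 − 4×$200.00 = $12,391.00
  $1,151.34 + 29.37% × ($12,391.00 − $6,200.00) = $1,151.34 + 29.37% × $6,191.00 = $2,969.64
Social Insurance: 0.76% × $13,191.00 = $100.25
Solidarity Surcharge: 5.3% × $13,191.00 = $699.12
Total: $2,969.64 + $100.25 + $699.12 = $3,769.01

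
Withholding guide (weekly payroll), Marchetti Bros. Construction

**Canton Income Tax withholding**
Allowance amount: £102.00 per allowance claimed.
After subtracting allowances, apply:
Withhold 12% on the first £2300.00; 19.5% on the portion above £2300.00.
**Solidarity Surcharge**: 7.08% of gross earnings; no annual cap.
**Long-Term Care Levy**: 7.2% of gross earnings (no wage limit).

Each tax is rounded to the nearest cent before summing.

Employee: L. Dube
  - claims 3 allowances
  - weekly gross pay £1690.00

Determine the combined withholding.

£407.41

Canton Income Tax: taxable = £1690.00 − 3×£102.00 = £1384.00
  12% × £1384.00 = £166.08
Solidarity Surcharge: 7.08% × £1690.00 = £119.65
Long-Term Care Levy: 7.2% × £1690.00 = £121.68
Total: £166.08 + £119.65 + £121.68 = £407.41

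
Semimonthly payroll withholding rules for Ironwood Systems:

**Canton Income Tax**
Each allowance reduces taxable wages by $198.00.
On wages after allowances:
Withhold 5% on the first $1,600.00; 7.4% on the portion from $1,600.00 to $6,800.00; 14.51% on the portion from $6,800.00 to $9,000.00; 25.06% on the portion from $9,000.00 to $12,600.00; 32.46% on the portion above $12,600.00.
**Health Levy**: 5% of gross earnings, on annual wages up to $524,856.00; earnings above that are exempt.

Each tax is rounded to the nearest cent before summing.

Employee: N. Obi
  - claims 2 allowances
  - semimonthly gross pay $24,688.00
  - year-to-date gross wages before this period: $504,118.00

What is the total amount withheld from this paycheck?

Canton Income Tax: taxable = $24,688.00 − 2×$198.00 = $24,292.00
  $1,686.18 + 32.46% × ($24,292.00 − $12,600.00) = $1,686.18 + 32.46% × $11,692.00 = $5,481.40
Health Levy: cap $524,856.00 − YTD $504,118.00 = $20,738.00 subject; 5% × $20,738.00 = $1,036.90
Total: $5,481.40 + $1,036.90 = $6,518.30

$6,518.30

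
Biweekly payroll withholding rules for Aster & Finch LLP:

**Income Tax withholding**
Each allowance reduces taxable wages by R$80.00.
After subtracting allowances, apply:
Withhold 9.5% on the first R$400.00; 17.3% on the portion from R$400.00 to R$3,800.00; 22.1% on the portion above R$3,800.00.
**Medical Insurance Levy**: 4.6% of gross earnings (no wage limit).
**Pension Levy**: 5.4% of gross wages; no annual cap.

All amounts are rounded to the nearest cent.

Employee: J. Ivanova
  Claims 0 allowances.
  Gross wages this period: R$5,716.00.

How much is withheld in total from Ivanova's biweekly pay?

R$1,621.24

Income Tax: taxable = R$5,716.00
  R$626.20 + 22.1% × (R$5,716.00 − R$3,800.00) = R$626.20 + 22.1% × R$1,916.00 = R$1,049.64
Medical Insurance Levy: 4.6% × R$5,716.00 = R$262.94
Pension Levy: 5.4% × R$5,716.00 = R$308.66
Total: R$1,049.64 + R$262.94 + R$308.66 = R$1,621.24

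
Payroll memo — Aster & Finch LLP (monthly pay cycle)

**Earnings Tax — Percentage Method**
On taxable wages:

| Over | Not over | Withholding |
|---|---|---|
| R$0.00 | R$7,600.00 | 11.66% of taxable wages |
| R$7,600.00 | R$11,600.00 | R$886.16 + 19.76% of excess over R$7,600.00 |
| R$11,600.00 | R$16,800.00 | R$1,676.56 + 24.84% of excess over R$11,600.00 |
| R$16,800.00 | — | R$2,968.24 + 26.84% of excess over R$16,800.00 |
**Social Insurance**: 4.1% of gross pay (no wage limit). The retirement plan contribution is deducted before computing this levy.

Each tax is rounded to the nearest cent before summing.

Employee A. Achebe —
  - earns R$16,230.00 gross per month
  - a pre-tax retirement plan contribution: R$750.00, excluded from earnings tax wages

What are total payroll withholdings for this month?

R$3,275.03

Earnings Tax: taxable = R$16,230.00 − R$750.00 = R$15,480.00
  R$1,676.56 + 24.84% × (R$15,480.00 − R$11,600.00) = R$1,676.56 + 24.84% × R$3,880.00 = R$2,640.35
Social Insurance: 4.1% × R$15,480.00 = R$634.68
Total: R$2,640.35 + R$634.68 = R$3,275.03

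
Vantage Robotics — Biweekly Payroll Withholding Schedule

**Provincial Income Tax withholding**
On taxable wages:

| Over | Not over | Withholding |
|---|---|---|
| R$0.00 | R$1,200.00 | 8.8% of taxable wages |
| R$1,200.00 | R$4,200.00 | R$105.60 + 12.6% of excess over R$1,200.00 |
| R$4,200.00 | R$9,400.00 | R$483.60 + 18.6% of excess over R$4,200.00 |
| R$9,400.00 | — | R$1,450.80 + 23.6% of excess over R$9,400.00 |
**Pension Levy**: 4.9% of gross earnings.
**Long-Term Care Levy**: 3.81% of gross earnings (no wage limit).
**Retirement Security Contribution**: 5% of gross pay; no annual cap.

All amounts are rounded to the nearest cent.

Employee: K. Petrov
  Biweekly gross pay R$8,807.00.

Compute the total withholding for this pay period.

Provincial Income Tax: taxable = R$8,807.00
  R$483.60 + 18.6% × (R$8,807.00 − R$4,200.00) = R$483.60 + 18.6% × R$4,607.00 = R$1,340.50
Pension Levy: 4.9% × R$8,807.00 = R$431.54
Long-Term Care Levy: 3.81% × R$8,807.00 = R$335.55
Retirement Security Contribution: 5% × R$8,807.00 = R$440.35
Total: R$1,340.50 + R$431.54 + R$335.55 + R$440.35 = R$2,547.94

R$2,547.94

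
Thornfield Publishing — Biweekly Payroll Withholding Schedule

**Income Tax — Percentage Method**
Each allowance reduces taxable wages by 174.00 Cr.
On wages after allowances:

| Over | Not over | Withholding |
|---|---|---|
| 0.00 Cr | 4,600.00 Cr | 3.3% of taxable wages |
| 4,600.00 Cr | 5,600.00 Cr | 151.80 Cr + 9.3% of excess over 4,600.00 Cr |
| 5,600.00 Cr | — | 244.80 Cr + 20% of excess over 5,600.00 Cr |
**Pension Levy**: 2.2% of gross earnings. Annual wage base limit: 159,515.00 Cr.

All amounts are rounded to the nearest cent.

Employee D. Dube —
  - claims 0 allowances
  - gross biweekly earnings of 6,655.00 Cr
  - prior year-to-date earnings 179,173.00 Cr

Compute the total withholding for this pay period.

455.80 Cr

Income Tax: taxable = 6,655.00 Cr
  244.80 Cr + 20% × (6,655.00 Cr − 5,600.00 Cr) = 244.80 Cr + 20% × 1,055.00 Cr = 455.80 Cr
Pension Levy: YTD 179,173.00 Cr ≥ cap 159,515.00 Cr → 0.00 Cr
Total: 455.80 Cr + 0.00 Cr = 455.80 Cr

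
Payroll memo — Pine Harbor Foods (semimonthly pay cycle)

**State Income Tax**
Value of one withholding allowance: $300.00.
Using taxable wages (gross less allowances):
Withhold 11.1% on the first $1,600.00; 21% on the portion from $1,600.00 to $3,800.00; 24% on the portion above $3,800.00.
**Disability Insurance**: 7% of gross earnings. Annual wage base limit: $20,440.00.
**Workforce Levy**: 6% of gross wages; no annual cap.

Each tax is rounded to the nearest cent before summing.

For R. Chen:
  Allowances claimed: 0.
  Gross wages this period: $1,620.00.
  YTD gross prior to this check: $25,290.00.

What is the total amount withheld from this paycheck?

State Income Tax: taxable = $1,620.00
  $177.60 + 21% × ($1,620.00 − $1,600.00) = $177.60 + 21% × $20.00 = $181.80
Disability Insurance: YTD $25,290.00 ≥ cap $20,440.00 → $0.00
Workforce Levy: 6% × $1,620.00 = $97.20
Total: $181.80 + $0.00 + $97.20 = $279.00

$279.00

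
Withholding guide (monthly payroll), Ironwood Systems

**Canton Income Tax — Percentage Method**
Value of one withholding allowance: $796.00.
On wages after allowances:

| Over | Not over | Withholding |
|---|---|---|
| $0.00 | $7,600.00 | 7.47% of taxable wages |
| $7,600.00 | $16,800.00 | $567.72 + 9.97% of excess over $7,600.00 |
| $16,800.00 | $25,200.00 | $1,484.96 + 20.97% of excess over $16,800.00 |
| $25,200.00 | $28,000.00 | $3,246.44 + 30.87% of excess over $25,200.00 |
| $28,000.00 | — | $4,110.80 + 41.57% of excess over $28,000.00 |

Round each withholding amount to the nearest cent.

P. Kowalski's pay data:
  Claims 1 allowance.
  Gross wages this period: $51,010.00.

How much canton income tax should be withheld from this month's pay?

$13,345.16

Canton Income Tax: taxable = $51,010.00 − 1×$796.00 = $50,214.00
  $4,110.80 + 41.57% × ($50,214.00 − $28,000.00) = $4,110.80 + 41.57% × $22,214.00 = $13,345.16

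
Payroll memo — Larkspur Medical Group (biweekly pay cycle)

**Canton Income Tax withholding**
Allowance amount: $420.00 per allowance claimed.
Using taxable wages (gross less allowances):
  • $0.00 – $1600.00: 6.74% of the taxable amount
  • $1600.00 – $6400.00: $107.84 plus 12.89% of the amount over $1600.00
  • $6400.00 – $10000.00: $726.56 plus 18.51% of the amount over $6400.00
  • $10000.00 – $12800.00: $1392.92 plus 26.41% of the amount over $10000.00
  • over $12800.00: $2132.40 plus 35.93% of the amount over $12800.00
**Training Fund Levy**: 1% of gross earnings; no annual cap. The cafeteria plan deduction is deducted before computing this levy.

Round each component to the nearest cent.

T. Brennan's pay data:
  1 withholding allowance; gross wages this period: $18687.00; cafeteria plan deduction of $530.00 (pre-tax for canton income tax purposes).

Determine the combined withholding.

$4087.83

Canton Income Tax: taxable = $18687.00 − $530.00 − 1×$420.00 = $17737.00
  $2132.40 + 35.93% × ($17737.00 − $12800.00) = $2132.40 + 35.93% × $4937.00 = $3906.26
Training Fund Levy: 1% × $18157.00 = $181.57
Total: $3906.26 + $181.57 = $4087.83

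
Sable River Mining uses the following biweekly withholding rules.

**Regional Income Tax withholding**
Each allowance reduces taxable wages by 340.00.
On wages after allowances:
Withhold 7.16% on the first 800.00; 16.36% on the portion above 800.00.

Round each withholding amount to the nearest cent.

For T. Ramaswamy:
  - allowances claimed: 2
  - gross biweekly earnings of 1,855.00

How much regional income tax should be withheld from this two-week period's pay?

118.63

Regional Income Tax: taxable = 1,855.00 − 2×340.00 = 1,175.00
  57.28 + 16.36% × (1,175.00 − 800.00) = 57.28 + 16.36% × 375.00 = 118.63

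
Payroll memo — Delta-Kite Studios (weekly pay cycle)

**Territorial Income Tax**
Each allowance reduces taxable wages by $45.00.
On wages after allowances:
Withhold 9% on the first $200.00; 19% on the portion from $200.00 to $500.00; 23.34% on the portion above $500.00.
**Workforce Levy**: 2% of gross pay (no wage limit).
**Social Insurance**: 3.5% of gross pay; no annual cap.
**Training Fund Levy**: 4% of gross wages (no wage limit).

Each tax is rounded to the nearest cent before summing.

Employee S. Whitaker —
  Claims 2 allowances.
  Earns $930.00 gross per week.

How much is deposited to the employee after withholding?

Territorial Income Tax: taxable = $930.00 − 2×$45.00 = $840.00
  $75.00 + 23.34% × ($840.00 − $500.00) = $75.00 + 23.34% × $340.00 = $154.36
Workforce Levy: 2% × $930.00 = $18.60
Social Insurance: 3.5% × $930.00 = $32.55
Training Fund Levy: 4% × $930.00 = $37.20
Total withheld: $154.36 + $18.60 + $32.55 + $37.20 = $242.71
Net pay: $930.00 − $242.71 = $687.29

$687.29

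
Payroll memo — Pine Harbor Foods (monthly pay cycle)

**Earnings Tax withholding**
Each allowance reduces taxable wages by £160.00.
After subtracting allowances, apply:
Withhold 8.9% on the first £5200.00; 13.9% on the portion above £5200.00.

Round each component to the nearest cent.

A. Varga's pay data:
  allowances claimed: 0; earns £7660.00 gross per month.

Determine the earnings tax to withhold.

£804.74

Earnings Tax: taxable = £7660.00
  £462.80 + 13.9% × (£7660.00 − £5200.00) = £462.80 + 13.9% × £2460.00 = £804.74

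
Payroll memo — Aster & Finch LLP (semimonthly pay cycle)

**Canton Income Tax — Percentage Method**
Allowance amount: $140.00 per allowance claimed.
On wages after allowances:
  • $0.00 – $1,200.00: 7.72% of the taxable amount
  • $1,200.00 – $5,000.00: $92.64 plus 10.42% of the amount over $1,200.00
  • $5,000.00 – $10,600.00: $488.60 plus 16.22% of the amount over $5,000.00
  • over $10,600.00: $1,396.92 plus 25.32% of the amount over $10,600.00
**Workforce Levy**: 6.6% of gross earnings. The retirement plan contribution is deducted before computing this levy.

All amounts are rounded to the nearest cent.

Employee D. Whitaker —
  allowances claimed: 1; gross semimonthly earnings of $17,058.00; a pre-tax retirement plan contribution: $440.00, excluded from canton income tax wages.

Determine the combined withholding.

Canton Income Tax: taxable = $17,058.00 − $440.00 − 1×$140.00 = $16,478.00
  $1,396.92 + 25.32% × ($16,478.00 − $10,600.00) = $1,396.92 + 25.32% × $5,878.00 = $2,885.23
Workforce Levy: 6.6% × $16,618.00 = $1,096.79
Total: $2,885.23 + $1,096.79 = $3,982.02

$3,982.02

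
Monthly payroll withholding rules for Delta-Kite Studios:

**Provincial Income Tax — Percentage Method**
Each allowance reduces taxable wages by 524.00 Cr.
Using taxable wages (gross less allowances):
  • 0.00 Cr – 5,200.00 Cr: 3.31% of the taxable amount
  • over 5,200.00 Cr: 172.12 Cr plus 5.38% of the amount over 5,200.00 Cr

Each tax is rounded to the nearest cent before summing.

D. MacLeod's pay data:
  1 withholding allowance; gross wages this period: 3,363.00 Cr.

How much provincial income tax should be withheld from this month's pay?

Provincial Income Tax: taxable = 3,363.00 Cr − 1×524.00 Cr = 2,839.00 Cr
  3.31% × 2,839.00 Cr = 93.97 Cr

93.97 Cr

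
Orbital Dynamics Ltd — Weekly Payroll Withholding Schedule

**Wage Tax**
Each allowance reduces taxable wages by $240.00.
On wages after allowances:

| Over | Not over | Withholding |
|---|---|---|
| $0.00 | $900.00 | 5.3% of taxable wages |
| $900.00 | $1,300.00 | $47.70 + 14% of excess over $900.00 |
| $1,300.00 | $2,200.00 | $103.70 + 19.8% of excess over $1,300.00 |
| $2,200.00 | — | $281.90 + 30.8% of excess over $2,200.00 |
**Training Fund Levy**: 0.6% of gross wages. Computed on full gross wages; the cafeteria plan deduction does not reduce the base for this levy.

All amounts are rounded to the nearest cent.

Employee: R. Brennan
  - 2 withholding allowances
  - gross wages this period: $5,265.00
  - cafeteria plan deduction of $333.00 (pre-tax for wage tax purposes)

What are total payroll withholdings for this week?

$1,007.11

Wage Tax: taxable = $5,265.00 − $333.00 − 2×$240.00 = $4,452.00
  $281.90 + 30.8% × ($4,452.00 − $2,200.00) = $281.90 + 30.8% × $2,252.00 = $975.52
Training Fund Levy: 0.6% × $5,265.00 = $31.59
Total: $975.52 + $31.59 = $1,007.11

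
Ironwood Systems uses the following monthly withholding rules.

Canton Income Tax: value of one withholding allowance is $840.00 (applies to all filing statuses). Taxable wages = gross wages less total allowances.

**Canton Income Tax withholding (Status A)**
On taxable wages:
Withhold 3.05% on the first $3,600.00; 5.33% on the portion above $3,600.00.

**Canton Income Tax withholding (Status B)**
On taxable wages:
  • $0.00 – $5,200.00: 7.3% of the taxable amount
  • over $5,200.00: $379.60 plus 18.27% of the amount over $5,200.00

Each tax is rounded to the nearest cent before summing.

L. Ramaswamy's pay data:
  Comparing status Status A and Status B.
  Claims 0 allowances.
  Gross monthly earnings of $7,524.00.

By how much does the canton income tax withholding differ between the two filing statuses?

$485.24

Canton Income Tax (Status A): taxable = $7,524.00
  $109.80 + 5.33% × ($7,524.00 − $3,600.00) = $109.80 + 5.33% × $3,924.00 = $318.95
Canton Income Tax (Status B): taxable = $7,524.00
  $379.60 + 18.27% × ($7,524.00 − $5,200.00) = $379.60 + 18.27% × $2,324.00 = $804.19
Difference: |$318.95 − $804.19| = $485.24 (higher under Status B)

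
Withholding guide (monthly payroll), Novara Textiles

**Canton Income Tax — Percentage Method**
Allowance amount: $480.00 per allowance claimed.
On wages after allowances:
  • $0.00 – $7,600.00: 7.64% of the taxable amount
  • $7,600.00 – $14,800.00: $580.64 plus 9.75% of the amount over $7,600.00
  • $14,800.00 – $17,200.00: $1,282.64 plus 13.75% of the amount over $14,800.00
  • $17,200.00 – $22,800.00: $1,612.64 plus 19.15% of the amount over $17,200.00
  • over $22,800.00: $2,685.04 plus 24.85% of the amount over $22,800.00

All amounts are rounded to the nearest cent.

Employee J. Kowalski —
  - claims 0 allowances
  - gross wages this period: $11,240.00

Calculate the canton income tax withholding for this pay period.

$935.54

Canton Income Tax: taxable = $11,240.00
  $580.64 + 9.75% × ($11,240.00 − $7,600.00) = $580.64 + 9.75% × $3,640.00 = $935.54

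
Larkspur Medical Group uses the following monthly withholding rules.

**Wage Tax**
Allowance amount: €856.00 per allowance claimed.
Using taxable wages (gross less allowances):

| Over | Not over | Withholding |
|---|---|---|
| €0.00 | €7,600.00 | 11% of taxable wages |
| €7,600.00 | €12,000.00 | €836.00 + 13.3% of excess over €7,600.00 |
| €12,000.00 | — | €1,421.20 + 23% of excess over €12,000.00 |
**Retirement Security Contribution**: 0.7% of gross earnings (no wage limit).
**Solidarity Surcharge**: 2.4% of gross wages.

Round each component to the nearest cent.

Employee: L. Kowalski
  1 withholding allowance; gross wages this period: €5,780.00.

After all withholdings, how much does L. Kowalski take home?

€5,059.18

Wage Tax: taxable = €5,780.00 − 1×€856.00 = €4,924.00
  11% × €4,924.00 = €541.64
Retirement Security Contribution: 0.7% × €5,780.00 = €40.46
Solidarity Surcharge: 2.4% × €5,780.00 = €138.72
Total withheld: €541.64 + €40.46 + €138.72 = €720.82
Net pay: €5,780.00 − €720.82 = €5,059.18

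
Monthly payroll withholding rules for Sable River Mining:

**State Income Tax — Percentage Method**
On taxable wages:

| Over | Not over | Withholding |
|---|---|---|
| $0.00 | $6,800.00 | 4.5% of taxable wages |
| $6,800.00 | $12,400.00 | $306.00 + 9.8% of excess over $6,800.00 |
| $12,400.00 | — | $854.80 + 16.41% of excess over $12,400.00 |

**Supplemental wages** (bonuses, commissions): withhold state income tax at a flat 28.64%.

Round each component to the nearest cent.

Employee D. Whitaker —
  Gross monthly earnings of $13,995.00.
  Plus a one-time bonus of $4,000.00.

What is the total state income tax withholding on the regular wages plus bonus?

$2,262.14

State Income Tax: taxable = $13,995.00
  $854.80 + 16.41% × ($13,995.00 − $12,400.00) = $854.80 + 16.41% × $1,595.00 = $1,116.54
Supplemental (28.64% flat on bonus): 28.64% × $4,000.00 = $1,145.60
Total state income tax: $1,116.54 + $1,145.60 = $2,262.14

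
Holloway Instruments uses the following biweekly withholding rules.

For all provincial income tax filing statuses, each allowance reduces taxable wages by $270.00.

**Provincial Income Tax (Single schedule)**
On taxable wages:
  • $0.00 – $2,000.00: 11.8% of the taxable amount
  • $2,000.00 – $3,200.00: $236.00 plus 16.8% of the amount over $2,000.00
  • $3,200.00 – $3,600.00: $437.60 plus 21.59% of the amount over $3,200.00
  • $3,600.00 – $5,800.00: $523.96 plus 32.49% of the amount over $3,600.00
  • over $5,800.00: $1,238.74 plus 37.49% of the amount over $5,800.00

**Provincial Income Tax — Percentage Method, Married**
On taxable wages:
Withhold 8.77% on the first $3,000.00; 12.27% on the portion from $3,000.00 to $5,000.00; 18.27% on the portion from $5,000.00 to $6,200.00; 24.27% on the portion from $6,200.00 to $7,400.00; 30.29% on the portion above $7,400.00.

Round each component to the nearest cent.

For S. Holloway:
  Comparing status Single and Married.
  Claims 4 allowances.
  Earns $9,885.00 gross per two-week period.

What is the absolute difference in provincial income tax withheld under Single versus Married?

$920.76

Provincial Income Tax (Single): taxable = $9,885.00 − 4×$270.00 = $8,805.00
  $1,238.74 + 37.49% × ($8,805.00 − $5,800.00) = $1,238.74 + 37.49% × $3,005.00 = $2,365.31
Provincial Income Tax (Married): taxable = $9,885.00 − 4×$270.00 = $8,805.00
  $1,018.98 + 30.29% × ($8,805.00 − $7,400.00) = $1,018.98 + 30.29% × $1,405.00 = $1,444.55
Difference: |$2,365.31 − $1,444.55| = $920.76 (higher under Single)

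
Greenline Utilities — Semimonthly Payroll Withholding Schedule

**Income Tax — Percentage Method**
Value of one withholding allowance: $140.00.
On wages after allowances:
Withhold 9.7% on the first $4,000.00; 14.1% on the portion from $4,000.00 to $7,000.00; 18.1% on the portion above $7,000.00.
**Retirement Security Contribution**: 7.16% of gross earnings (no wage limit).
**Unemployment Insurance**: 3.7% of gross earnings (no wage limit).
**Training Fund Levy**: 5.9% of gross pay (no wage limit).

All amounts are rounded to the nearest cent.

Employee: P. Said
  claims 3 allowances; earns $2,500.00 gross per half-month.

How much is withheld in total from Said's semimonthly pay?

Income Tax: taxable = $2,500.00 − 3×$140.00 = $2,080.00
  9.7% × $2,080.00 = $201.76
Retirement Security Contribution: 7.16% × $2,500.00 = $179.00
Unemployment Insurance: 3.7% × $2,500.00 = $92.50
Training Fund Levy: 5.9% × $2,500.00 = $147.50
Total: $201.76 + $179.00 + $92.50 + $147.50 = $620.76

$620.76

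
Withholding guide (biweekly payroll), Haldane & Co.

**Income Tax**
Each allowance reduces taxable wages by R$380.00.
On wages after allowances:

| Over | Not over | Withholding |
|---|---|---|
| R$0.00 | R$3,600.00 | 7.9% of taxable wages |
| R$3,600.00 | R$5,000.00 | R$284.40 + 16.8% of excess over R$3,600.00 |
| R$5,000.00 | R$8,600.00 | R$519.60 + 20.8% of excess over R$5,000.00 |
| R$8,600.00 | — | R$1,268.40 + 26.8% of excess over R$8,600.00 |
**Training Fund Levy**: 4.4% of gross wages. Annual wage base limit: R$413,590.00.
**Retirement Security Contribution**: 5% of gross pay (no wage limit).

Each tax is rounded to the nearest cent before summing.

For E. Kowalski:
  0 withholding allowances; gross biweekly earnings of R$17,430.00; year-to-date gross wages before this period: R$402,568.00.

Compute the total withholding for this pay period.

Income Tax: taxable = R$17,430.00
  R$1,268.40 + 26.8% × (R$17,430.00 − R$8,600.00) = R$1,268.40 + 26.8% × R$8,830.00 = R$3,634.84
Training Fund Levy: cap R$413,590.00 − YTD R$402,568.00 = R$11,022.00 subject; 4.4% × R$11,022.00 = R$484.97
Retirement Security Contribution: 5% × R$17,430.00 = R$871.50
Total: R$3,634.84 + R$484.97 + R$871.50 = R$4,991.31

R$4,991.31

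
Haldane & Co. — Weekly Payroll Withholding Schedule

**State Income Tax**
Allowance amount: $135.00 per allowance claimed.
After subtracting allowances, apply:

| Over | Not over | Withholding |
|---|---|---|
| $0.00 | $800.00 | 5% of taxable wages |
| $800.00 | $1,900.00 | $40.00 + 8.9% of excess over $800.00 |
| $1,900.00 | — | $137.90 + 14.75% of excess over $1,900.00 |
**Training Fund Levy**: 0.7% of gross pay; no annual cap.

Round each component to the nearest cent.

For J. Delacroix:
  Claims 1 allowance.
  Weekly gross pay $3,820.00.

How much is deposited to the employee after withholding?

State Income Tax: taxable = $3,820.00 − 1×$135.00 = $3,685.00
  $137.90 + 14.75% × ($3,685.00 − $1,900.00) = $137.90 + 14.75% × $1,785.00 = $401.19
Training Fund Levy: 0.7% × $3,820.00 = $26.74
Total withheld: $401.19 + $26.74 = $427.93
Net pay: $3,820.00 − $427.93 = $3,392.07

$3,392.07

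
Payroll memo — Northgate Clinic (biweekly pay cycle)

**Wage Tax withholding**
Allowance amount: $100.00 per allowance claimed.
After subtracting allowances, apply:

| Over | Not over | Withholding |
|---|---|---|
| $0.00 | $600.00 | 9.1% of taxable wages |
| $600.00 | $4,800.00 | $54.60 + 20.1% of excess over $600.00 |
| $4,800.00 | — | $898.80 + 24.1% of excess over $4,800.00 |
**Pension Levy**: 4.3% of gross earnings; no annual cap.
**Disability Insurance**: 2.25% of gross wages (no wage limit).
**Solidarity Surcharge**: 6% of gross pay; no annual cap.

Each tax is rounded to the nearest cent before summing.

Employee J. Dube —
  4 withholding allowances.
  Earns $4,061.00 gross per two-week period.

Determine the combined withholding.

Wage Tax: taxable = $4,061.00 − 4×$100.00 = $3,661.00
  $54.60 + 20.1% × ($3,661.00 − $600.00) = $54.60 + 20.1% × $3,061.00 = $669.86
Pension Levy: 4.3% × $4,061.00 = $174.62
Disability Insurance: 2.25% × $4,061.00 = $91.37
Solidarity Surcharge: 6% × $4,061.00 = $243.66
Total: $669.86 + $174.62 + $91.37 + $243.66 = $1,179.51

$1,179.51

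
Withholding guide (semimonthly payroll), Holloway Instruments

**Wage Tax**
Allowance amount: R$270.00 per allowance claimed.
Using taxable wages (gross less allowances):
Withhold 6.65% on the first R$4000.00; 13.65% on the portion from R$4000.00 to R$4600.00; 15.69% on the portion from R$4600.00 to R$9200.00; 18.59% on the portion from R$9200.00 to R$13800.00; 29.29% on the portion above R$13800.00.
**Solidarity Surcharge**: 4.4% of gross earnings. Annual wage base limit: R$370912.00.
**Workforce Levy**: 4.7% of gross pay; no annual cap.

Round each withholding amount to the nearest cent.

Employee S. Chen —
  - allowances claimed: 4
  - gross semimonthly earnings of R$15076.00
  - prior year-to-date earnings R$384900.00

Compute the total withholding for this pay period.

R$2690.76

Wage Tax: taxable = R$15076.00 − 4×R$270.00 = R$13996.00
  R$1924.78 + 29.29% × (R$13996.00 − R$13800.00) = R$1924.78 + 29.29% × R$196.00 = R$1982.19
Solidarity Surcharge: YTD R$384900.00 ≥ cap R$370912.00 → R$0.00
Workforce Levy: 4.7% × R$15076.00 = R$708.57
Total: R$1982.19 + R$0.00 + R$708.57 = R$2690.76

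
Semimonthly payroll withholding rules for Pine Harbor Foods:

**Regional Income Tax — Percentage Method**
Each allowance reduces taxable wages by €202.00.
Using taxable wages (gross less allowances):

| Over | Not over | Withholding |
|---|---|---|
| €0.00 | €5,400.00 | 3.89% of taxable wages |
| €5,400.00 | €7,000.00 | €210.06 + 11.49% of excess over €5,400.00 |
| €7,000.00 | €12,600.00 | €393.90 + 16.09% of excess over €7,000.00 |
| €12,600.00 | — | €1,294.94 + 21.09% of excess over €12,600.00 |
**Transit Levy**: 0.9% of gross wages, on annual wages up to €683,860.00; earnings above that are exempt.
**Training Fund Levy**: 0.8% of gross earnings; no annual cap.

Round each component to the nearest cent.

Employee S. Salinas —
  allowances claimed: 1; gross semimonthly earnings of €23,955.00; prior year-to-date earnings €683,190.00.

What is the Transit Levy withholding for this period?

Transit Levy: cap €683,860.00 − YTD €683,190.00 = €670.00 subject; 0.9% × €670.00 = €6.03

€6.03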